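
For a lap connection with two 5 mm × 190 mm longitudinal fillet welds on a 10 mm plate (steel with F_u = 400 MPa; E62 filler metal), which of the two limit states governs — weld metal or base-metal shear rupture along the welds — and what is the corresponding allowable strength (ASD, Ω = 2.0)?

E62XX → F_EXX = 620 MPa.
t_e = 0.707 × 5 = 3.535 mm; L = 380 mm.
Weld metal: R_n/Ω = (1/2.0) × 0.6 × 620 × 3.535 × 380 × 10⁻³ = 249.9 kN.
Base metal (shear rupture): R_n/Ω = (1/2.0) × 0.6 × 400 × 10 × 380 × 10⁻³ = 456 kN.
Governing: weld metal.

R_n/Ω ≈ 250 kN (weld metal governs)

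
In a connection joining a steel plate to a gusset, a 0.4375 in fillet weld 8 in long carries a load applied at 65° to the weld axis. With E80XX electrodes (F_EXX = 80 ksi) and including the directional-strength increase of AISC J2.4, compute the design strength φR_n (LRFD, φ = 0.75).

φR_n ≈ 128 kip

t_e = 0.707 × 0.4375 = 0.3093 in; A_we = 0.3093 × 8 = 2.474 in².
Directional factor: 1.0 + 0.5 sin^1.5(65°) = 1.431.
F_nw = 0.6 × 80 × 1.431 = 68.71 ksi.
φR_n = 0.75 × 68.71 × 2.474 = 127.5 kip.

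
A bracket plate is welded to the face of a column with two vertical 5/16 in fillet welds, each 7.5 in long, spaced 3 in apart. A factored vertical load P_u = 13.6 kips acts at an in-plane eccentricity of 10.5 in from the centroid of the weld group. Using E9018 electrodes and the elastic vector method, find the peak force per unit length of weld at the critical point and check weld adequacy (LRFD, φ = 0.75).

E90XX → F_EXX = 90 ksi.
Total weld length L_w = 15 in. Treat welds as unit-width lines.
Polar moment about centroid: J = 2[d³/12 + d(b/2)²] = 2[7.5³/12 + 7.5×1.5²] = 104.1 in³.
Direct shear f_v = P/L_w = 13.6 / 15 = 0.9067 kip/in (vertical).
Torsion M = P·e = 13.6 × 10.5 = 142.8 kip·in.
Critical point at (x, y) = (1.5, 3.75) from centroid. f_tx = M·y/J = 5.146 kip/in; f_ty = M·x/J = 2.058 kip/in.
Resultant f_max = √[f_tx² + (f_v + f_ty)²] = √[5.146² + (0.9067 + 2.058)²] = 5.939 kip/in.
Capacity per unit length: φr_n = 0.75 × 0.6 × 90 × (0.707 × 0.3125) = 8.948 kip/in.
5.939 ≤ 8.948 → adequate.

f_max ≈ 5.94 kip/in; adequate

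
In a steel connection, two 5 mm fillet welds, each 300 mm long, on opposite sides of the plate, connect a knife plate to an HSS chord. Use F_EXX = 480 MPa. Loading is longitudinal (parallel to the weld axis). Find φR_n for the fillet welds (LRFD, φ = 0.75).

Effective throat t_e = 0.707 × 5 = 3.535 mm.
Total length L = 600 mm; A_we = 3.535 × 600 = 2121 mm².
F_nw = 0.6 F_EXX = 0.6 × 480 = 288 MPa.
φR_n = 0.75 × 288 × 2121 × 10⁻³ = 458.1 kN.

φR_n ≈ 458 kN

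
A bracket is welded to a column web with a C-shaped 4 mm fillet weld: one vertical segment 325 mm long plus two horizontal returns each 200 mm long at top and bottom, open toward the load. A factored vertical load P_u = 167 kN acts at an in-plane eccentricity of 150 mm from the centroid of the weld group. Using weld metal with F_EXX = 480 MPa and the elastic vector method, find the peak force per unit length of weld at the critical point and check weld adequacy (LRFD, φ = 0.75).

Total weld length L_w = 725 mm. Treat welds as unit-width lines.
Centroid: x̄ = 2×200×100 / 725 = 55.17 mm from the vertical weld.
Polar moment about centroid: J = I_x + I_y = [325³/12 + 2×200×162.5²] + [325×55.17² + 2(200³/12 + 200×44.83²)] = 16550000 mm³.
Direct shear f_v = P/L_w = 167×10³ / 725 = 230.3 N/mm (vertical).
Torsion M = P·e = 167×10³ × 150 = 25050000 N·mm.
Critical point at (x, y) = (144.8, 162.5) from centroid. f_tx = M·y/J = 246 N/mm; f_ty = M·x/J = 219.2 N/mm.
Resultant f_max = √[f_tx² + (f_v + f_ty)²] = √[246² + (230.3 + 219.2)²] = 512.4 N/mm.
Capacity per unit length: φr_n = 0.75 × 0.6 × 480 × (0.707 × 4) = 610.8 N/mm.
512.4 ≤ 610.8 → adequate.

f_max ≈ 512 N/mm; adequate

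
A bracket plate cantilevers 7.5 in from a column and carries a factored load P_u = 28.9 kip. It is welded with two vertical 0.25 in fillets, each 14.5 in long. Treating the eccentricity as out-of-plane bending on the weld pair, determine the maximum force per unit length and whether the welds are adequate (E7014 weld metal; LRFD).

E70XX → F_EXX = 70 ksi.
L_w = 2 × 14.5 = 29 in; section modulus (unit throat) S = 2 × L²/6 = 70.08 in².
Direct shear f_v = P/L_w = 28.9/29 = 0.9966 kip/in.
Moment M = P × e = 28.9 × 7.5 = 216.75 kip·in; bending f_b = M/S = 3.093 kip/in.
f_max = √(f_v² + f_b²) = √(0.9966² + 3.093²) = 3.249 kip/in.
φr_n = 0.75 × 0.6 × 70 × (0.707 × 0.25) = 5.568 kip/in → adequate.

f_max ≈ 3.25 kip/in; adequate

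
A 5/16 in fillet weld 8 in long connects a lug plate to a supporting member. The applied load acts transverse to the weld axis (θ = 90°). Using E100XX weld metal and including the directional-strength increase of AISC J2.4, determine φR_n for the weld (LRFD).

φR_n ≈ 119 kips

E100XX → F_EXX = 100 ksi.
t_e = 0.707 × 0.3125 = 0.2209 in; A_we = 0.2209 × 8 = 1.767 in².
Directional factor: 1.0 + 0.5 sin^1.5(90°) = 1.5.
F_nw = 0.6 × 100 × 1.5 = 90 ksi.
φR_n = 0.75 × 90 × 1.767 = 119.3 kips.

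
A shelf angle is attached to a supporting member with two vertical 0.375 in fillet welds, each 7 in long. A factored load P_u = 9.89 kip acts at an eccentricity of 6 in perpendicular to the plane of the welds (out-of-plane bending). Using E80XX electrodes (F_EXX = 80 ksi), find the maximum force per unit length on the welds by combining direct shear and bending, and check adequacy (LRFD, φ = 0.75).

f_max ≈ 3.7 kip/in; adequate

L_w = 2 × 7 = 14 in; section modulus (unit throat) S = 2 × L²/6 = 16.33 in².
Direct shear f_v = P/L_w = 9.89/14 = 0.7064 kip/in.
Moment M = P × e = 9.89 × 6 = 59.34 kip·in; bending f_b = M/S = 3.633 kip/in.
f_max = √(f_v² + f_b²) = √(0.7064² + 3.633²) = 3.701 kip/in.
φr_n = 0.75 × 0.6 × 80 × (0.707 × 0.375) = 9.544 kip/in → adequate.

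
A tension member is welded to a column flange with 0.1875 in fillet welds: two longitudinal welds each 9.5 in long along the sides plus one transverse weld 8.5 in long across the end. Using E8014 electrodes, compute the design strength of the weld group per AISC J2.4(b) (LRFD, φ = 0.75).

E80XX → F_EXX = 80 ksi.
t_e = 0.707 × 0.1875 = 0.1326 in.
R_nwl = 0.6 × 80 × 0.1326 × 19 = 120.9 kips (longitudinal, 2 welds).
R_nwt = 0.6 × 80 × 0.1326 × 8.5 = 54.09 kips (transverse, base value).
(i) R_nwl + R_nwt = 175 kips; (ii) 0.85 R_nwl + 1.5 R_nwt = 183.9 kips.
R_n = max = 183.9 kips [governs: (ii)]; φR_n = 137.9 kips.

φR_n ≈ 138 kips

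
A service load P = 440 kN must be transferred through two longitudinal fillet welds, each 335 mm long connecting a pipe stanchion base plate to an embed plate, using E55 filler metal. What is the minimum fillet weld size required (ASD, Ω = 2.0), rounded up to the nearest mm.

E55XX → F_EXX = 550 MPa.
Total weld length L = 670 mm.
Required throat t_e = P × Ω / (0.6 F_EXX × L) = 440 × 2.0 / (0.6 × 550 × 670 × 10⁻³) = 3.98 mm.
Required leg w = t_e / 0.707 = 5.63 mm → use 6 mm.

w = 6 mm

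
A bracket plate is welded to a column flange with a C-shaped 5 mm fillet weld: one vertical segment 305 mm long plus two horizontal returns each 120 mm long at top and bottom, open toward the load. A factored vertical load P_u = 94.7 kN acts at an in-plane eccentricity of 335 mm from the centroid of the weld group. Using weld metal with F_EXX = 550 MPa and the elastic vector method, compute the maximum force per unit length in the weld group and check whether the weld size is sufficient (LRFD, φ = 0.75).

f_max ≈ 757 N/mm; adequate

Total weld length L_w = 545 mm. Treat welds as unit-width lines.
Centroid: x̄ = 2×120×60 / 545 = 26.42 mm from the vertical weld.
Polar moment about centroid: J = I_x + I_y = [305³/12 + 2×120×152.5²] + [305×26.42² + 2(120³/12 + 120×33.58²)] = 8717000 mm³.
Direct shear f_v = P/L_w = 94.7×10³ / 545 = 173.8 N/mm (vertical).
Torsion M = P·e = 94.7×10³ × 335 = 31724000 N·mm.
Critical point at (x, y) = (93.58, 152.5) from centroid. f_tx = M·y/J = 555 N/mm; f_ty = M·x/J = 340.6 N/mm.
Resultant f_max = √[f_tx² + (f_v + f_ty)²] = √[555² + (173.8 + 340.6)²] = 756.6 N/mm.
Capacity per unit length: φr_n = 0.75 × 0.6 × 550 × (0.707 × 5) = 874.9 N/mm.
756.6 ≤ 874.9 → adequate.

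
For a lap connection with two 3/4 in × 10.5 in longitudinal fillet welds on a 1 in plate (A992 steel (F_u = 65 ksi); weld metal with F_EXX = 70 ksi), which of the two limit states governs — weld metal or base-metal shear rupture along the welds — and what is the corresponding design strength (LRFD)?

φR_n ≈ 351 kip (weld metal governs)

t_e = 0.707 × 0.75 = 0.5302 in; L = 21 in.
Weld metal: φR_n = 0.75 × 0.6 × 70 × 0.5302 × 21 = 350.8 kip.
Base metal (shear rupture): φR_n = 0.75 × 0.6 × 65 × 1 × 21 = 614.2 kip.
Governing: weld metal.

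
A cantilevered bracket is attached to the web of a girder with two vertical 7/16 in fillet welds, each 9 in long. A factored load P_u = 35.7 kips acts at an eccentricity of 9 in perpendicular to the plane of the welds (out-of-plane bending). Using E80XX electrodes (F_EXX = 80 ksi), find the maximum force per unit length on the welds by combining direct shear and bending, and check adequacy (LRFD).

f_max ≈ 12.1 kip/in; NOT adequate

L_w = 2 × 9 = 18 in; section modulus (unit throat) S = 2 × L²/6 = 27 in².
Direct shear f_v = P/L_w = 35.7/18 = 1.983 kip/in.
Moment M = P × e = 35.7 × 9 = 321.3 kip·in; bending f_b = M/S = 11.9 kip/in.
f_max = √(f_v² + f_b²) = √(1.983² + 11.9²) = 12.06 kip/in.
φr_n = 0.75 × 0.6 × 80 × (0.707 × 0.4375) = 11.14 kip/in → NOT adequate.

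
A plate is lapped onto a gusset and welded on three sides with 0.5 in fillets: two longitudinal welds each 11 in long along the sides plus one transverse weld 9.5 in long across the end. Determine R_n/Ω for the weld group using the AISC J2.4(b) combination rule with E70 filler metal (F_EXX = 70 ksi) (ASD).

R_n/Ω ≈ 245 kip

t_e = 0.707 × 0.5 = 0.3535 in.
R_nwl = 0.6 × 70 × 0.3535 × 22 = 326.6 kip (longitudinal, 2 welds).
R_nwt = 0.6 × 70 × 0.3535 × 9.5 = 141 kip (transverse, base value).
(i) R_nwl + R_nwt = 467.7 kip; (ii) 0.85 R_nwl + 1.5 R_nwt = 489.2 kip.
R_n = max = 489.2 kip [governs: (ii)]; R_n/Ω = 244.6 kip.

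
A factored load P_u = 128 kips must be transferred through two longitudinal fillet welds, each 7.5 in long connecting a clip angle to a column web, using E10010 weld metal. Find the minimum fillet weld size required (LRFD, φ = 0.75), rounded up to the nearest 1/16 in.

w = 5/16 in

E100XX → F_EXX = 100 ksi.
Total weld length L = 15 in.
Required throat t_e = P_u / (φ × 0.6 F_EXX × L) = 128 / (0.75 × 0.6 × 100 × 15) = 0.1896 in.
Required leg w = t_e / 0.707 = 0.2682 in → use 5/16 in.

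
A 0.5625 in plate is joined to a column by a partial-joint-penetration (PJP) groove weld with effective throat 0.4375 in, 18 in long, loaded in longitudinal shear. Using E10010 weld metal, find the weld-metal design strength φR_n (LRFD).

φR_n ≈ 354 kips

E100XX → F_EXX = 100 ksi.
Effective throat (given) t_e = 0.4375 in.
A_we = 0.4375 × 18 = 7.875 in².
F_nw = 0.6 F_EXX = 60 ksi.
φR_n = 0.75 × 60 × 7.875 = 354.4 kips.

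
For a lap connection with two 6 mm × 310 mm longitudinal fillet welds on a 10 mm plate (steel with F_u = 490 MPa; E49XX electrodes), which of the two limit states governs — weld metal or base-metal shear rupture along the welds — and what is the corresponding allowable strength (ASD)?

R_n/Ω ≈ 387 kN (weld metal governs)

E49XX → F_EXX = 490 MPa.
t_e = 0.707 × 6 = 4.242 mm; L = 620 mm.
Weld metal: R_n/Ω = (1/2.0) × 0.6 × 490 × 4.242 × 620 × 10⁻³ = 386.6 kN.
Base metal (shear rupture): R_n/Ω = (1/2.0) × 0.6 × 490 × 10 × 620 × 10⁻³ = 911.4 kN.
Governing: weld metal.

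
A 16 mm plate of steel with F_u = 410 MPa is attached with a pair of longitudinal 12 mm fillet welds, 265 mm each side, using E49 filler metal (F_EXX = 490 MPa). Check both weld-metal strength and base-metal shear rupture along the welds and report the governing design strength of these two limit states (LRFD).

φR_n ≈ 991 kN (weld metal governs)

t_e = 0.707 × 12 = 8.484 mm; L = 530 mm.
Weld metal: φR_n = 0.75 × 0.6 × 490 × 8.484 × 530 × 10⁻³ = 991.5 kN.
Base metal (shear rupture): φR_n = 0.75 × 0.6 × 410 × 16 × 530 × 10⁻³ = 1565 kN.
Governing: weld metal.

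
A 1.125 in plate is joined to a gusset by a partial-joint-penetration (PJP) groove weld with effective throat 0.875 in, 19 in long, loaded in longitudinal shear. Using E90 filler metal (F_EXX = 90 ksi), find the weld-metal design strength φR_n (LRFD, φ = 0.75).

φR_n ≈ 673 kip

Effective throat (given) t_e = 0.875 in.
A_we = 0.875 × 19 = 16.62 in².
F_nw = 0.6 F_EXX = 54 ksi.
φR_n = 0.75 × 54 × 16.62 = 673.3 kip.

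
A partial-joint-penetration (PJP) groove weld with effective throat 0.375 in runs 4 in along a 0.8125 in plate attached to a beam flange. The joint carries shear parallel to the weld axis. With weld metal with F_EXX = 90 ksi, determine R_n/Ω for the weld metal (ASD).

R_n/Ω ≈ 40.5 kips

Effective throat (given) t_e = 0.375 in.
A_we = 0.375 × 4 = 1.5 in².
F_nw = 0.6 F_EXX = 54 ksi.
R_n/Ω = (54 × 1.5) / 2.0 = 40.5 kips.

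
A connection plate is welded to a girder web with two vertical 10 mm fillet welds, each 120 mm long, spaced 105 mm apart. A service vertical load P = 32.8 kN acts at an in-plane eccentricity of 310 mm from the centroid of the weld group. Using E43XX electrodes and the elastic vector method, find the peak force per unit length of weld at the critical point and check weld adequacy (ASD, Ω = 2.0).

f_max ≈ 949 N/mm; NOT adequate

E43XX → F_EXX = 430 MPa.
Total weld length L_w = 240 mm. Treat welds as unit-width lines.
Polar moment about centroid: J = 2[d³/12 + d(b/2)²] = 2[120³/12 + 120×52.5²] = 949500 mm³.
Direct shear f_v = P/L_w = 32.8×10³ / 240 = 136.7 N/mm (vertical).
Torsion M = P·e = 32.8×10³ × 310 = 10168000 N·mm.
Critical point at (x, y) = (52.5, 60) from centroid. f_tx = M·y/J = 642.5 N/mm; f_ty = M·x/J = 562.2 N/mm.
Resultant f_max = √[f_tx² + (f_v + f_ty)²] = √[642.5² + (136.7 + 562.2)²] = 949.4 N/mm.
Capacity per unit length: r_n/Ω = (1/2.0) × 0.6 × 430 × (0.707 × 10) = 912 N/mm.
949.4 > 912 → NOT adequate.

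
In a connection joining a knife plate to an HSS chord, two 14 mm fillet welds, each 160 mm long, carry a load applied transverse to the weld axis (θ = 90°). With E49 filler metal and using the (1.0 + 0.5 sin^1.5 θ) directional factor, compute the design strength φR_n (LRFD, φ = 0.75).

E49XX → F_EXX = 490 MPa.
t_e = 0.707 × 14 = 9.898 mm; A_we = 9.898 × 320 = 3167 mm².
Directional factor: 1.0 + 0.5 sin^1.5(90°) = 1.5.
F_nw = 0.6 × 490 × 1.5 = 441 MPa.
φR_n = 0.75 × 441 × 3167 × 10⁻³ = 1048 kN.

φR_n ≈ 1050 kN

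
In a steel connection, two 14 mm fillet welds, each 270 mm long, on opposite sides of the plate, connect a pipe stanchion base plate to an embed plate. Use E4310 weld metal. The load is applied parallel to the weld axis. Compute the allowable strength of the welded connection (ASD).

R_n/Ω ≈ 689 kN

E43XX → F_EXX = 430 MPa.
Effective throat t_e = 0.707 × 14 = 9.898 mm.
Total length L = 540 mm; A_we = 9.898 × 540 = 5345 mm².
F_nw = 0.6 F_EXX = 0.6 × 430 = 258 MPa.
R_n = 258 × 5345 × 10⁻³ = 1379 kN; R_n/Ω = 1379/2.0 = 689.5 kN.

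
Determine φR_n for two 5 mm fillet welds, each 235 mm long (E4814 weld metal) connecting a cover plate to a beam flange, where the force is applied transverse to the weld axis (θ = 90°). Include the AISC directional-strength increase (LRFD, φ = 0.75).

φR_n ≈ 538 kN

E48XX → F_EXX = 480 MPa.
t_e = 0.707 × 5 = 3.535 mm; A_we = 3.535 × 470 = 1661 mm².
Directional factor: 1.0 + 0.5 sin^1.5(90°) = 1.5.
F_nw = 0.6 × 480 × 1.5 = 432 MPa.
φR_n = 0.75 × 432 × 1661 × 10⁻³ = 538.3 kN.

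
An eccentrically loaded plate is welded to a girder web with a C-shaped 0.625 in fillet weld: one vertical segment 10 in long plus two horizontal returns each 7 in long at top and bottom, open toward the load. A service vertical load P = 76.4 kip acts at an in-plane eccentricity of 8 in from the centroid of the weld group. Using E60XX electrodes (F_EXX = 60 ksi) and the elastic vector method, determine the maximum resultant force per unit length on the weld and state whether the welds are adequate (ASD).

Total weld length L_w = 24 in. Treat welds as unit-width lines.
Centroid: x̄ = 2×7×3.5 / 24 = 2.042 in from the vertical weld.
Polar moment about centroid: J = I_x + I_y = [10³/12 + 2×7×5²] + [10×2.042² + 2(7³/12 + 7×1.458²)] = 562 in³.
Direct shear f_v = P/L_w = 76.4 / 24 = 3.183 kip/in (vertical).
Torsion M = P·e = 76.4 × 8 = 611.2 kip·in.
Critical point at (x, y) = (4.958, 5) from centroid. f_tx = M·y/J = 5.438 kip/in; f_ty = M·x/J = 5.393 kip/in.
Resultant f_max = √[f_tx² + (f_v + f_ty)²] = √[5.438² + (3.183 + 5.393)²] = 10.15 kip/in.
Capacity per unit length: r_n/Ω = (1/2.0) × 0.6 × 60 × (0.707 × 0.625) = 7.954 kip/in.
10.15 > 7.954 → NOT adequate.

f_max ≈ 10.2 kip/in; NOT adequate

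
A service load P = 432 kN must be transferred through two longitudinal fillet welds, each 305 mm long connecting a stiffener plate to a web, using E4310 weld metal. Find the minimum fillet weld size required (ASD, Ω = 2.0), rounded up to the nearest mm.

w = 8 mm

E43XX → F_EXX = 430 MPa.
Total weld length L = 610 mm.
Required throat t_e = P × Ω / (0.6 F_EXX × L) = 432 × 2.0 / (0.6 × 430 × 610 × 10⁻³) = 5.49 mm.
Required leg w = t_e / 0.707 = 7.765 mm → use 8 mm.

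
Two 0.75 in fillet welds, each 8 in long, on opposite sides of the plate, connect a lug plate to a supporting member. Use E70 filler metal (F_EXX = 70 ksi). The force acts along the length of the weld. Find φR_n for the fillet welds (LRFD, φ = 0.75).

Effective throat t_e = 0.707 × 0.75 = 0.5302 in.
Total length L = 16 in; A_we = 0.5302 × 16 = 8.484 in².
F_nw = 0.6 F_EXX = 0.6 × 70 = 42 ksi.
φR_n = 0.75 × 42 × 8.484 = 267.2 kip.

φR_n ≈ 267 kip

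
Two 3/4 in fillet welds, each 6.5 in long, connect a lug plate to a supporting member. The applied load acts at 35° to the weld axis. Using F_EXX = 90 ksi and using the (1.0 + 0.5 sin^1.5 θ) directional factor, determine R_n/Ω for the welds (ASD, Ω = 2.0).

t_e = 0.707 × 0.75 = 0.5302 in; A_we = 0.5302 × 13 = 6.893 in².
Directional factor: 1.0 + 0.5 sin^1.5(35°) = 1.217.
F_nw = 0.6 × 90 × 1.217 = 65.73 ksi.
R_n/Ω = (65.73 × 6.893) / 2.0 = 226.5 kips.

R_n/Ω ≈ 227 kips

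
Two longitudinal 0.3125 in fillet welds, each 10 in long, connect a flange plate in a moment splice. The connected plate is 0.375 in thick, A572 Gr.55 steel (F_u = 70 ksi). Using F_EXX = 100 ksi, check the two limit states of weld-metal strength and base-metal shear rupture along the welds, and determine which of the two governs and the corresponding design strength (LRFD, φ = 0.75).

t_e = 0.707 × 0.3125 = 0.2209 in; L = 20 in.
Weld metal: φR_n = 0.75 × 0.6 × 100 × 0.2209 × 20 = 198.8 kip.
Base metal (shear rupture): φR_n = 0.75 × 0.6 × 70 × 0.375 × 20 = 236.2 kip.
Governing: weld metal.

φR_n ≈ 199 kip (weld metal governs)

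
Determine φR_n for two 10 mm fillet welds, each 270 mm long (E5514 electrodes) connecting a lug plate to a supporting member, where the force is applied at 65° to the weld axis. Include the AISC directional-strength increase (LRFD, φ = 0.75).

φR_n ≈ 1350 kN

E55XX → F_EXX = 550 MPa.
t_e = 0.707 × 10 = 7.07 mm; A_we = 7.07 × 540 = 3818 mm².
Directional factor: 1.0 + 0.5 sin^1.5(65°) = 1.431.
F_nw = 0.6 × 550 × 1.431 = 472.4 MPa.
φR_n = 0.75 × 472.4 × 3818 × 10⁻³ = 1353 kN.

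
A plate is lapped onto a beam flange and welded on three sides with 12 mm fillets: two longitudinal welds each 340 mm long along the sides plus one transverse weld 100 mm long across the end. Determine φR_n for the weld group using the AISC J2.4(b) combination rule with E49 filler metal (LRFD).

E49XX → F_EXX = 490 MPa.
t_e = 0.707 × 12 = 8.484 mm.
R_nwl = 0.6 × 490 × 8.484 × 680 × 10⁻³ = 1696 kN (longitudinal, 2 welds).
R_nwt = 0.6 × 490 × 8.484 × 100 × 10⁻³ = 249.4 kN (transverse, base value).
(i) R_nwl + R_nwt = 1946 kN; (ii) 0.85 R_nwl + 1.5 R_nwt = 1816 kN.
R_n = max = 1946 kN [governs: (i)]; φR_n = 1459 kN.

φR_n ≈ 1460 kN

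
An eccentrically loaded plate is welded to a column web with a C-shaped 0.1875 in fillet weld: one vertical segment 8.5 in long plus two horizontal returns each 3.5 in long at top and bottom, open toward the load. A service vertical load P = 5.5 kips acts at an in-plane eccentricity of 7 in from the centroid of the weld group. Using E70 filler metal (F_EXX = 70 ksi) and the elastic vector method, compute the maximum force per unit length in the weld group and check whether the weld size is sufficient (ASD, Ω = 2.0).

Total weld length L_w = 15.5 in. Treat welds as unit-width lines.
Centroid: x̄ = 2×3.5×1.75 / 15.5 = 0.7903 in from the vertical weld.
Polar moment about centroid: J = I_x + I_y = [8.5³/12 + 2×3.5×4.25²] + [8.5×0.7903² + 2(3.5³/12 + 3.5×0.9597²)] = 196.5 in³.
Direct shear f_v = P/L_w = 5.5 / 15.5 = 0.3548 kip/in (vertical).
Torsion M = P·e = 5.5 × 7 = 38.5 kip·in.
Critical point at (x, y) = (2.71, 4.25) from centroid. f_tx = M·y/J = 0.8326 kip/in; f_ty = M·x/J = 0.5309 kip/in.
Resultant f_max = √[f_tx² + (f_v + f_ty)²] = √[0.8326² + (0.3548 + 0.5309)²] = 1.216 kip/in.
Capacity per unit length: r_n/Ω = (1/2.0) × 0.6 × 70 × (0.707 × 0.1875) = 2.784 kip/in.
1.216 ≤ 2.784 → adequate.

f_max ≈ 1.22 kip/in; adequate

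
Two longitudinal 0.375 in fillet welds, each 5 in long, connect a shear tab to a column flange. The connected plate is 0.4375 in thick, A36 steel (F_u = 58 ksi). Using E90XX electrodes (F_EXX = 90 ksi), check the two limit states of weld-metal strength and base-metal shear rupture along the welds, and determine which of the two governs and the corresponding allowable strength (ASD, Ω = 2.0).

t_e = 0.707 × 0.375 = 0.2651 in; L = 10 in.
Weld metal: R_n/Ω = (1/2.0) × 0.6 × 90 × 0.2651 × 10 = 71.58 kips.
Base metal (shear rupture): R_n/Ω = (1/2.0) × 0.6 × 58 × 0.4375 × 10 = 76.12 kips.
Governing: weld metal.

R_n/Ω ≈ 71.6 kips (weld metal governs)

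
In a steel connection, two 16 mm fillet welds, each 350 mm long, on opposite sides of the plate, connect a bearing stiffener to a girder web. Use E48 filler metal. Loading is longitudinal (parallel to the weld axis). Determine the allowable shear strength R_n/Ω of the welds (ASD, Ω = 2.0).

R_n/Ω ≈ 1140 kN

E48XX → F_EXX = 480 MPa.
Effective throat t_e = 0.707 × 16 = 11.31 mm.
Total length L = 700 mm; A_we = 11.31 × 700 = 7918 mm².
F_nw = 0.6 F_EXX = 0.6 × 480 = 288 MPa.
R_n = 288 × 7918 × 10⁻³ = 2280 kN; R_n/Ω = 2280/2.0 = 1140 kN.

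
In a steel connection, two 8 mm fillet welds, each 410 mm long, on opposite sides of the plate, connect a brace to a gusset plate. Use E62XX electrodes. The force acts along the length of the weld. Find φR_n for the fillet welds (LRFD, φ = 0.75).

E62XX → F_EXX = 620 MPa.
Effective throat t_e = 0.707 × 8 = 5.656 mm.
Total length L = 820 mm; A_we = 5.656 × 820 = 4638 mm².
F_nw = 0.6 F_EXX = 0.6 × 620 = 372 MPa.
φR_n = 0.75 × 372 × 4638 × 10⁻³ = 1294 kN.

φR_n ≈ 1290 kN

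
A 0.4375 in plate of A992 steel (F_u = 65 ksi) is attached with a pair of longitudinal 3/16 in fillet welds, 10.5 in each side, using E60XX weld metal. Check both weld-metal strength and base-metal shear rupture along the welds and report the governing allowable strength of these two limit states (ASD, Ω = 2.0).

R_n/Ω ≈ 50.1 kips (weld metal governs)

E60XX → F_EXX = 60 ksi.
t_e = 0.707 × 0.1875 = 0.1326 in; L = 21 in.
Weld metal: R_n/Ω = (1/2.0) × 0.6 × 60 × 0.1326 × 21 = 50.11 kips.
Base metal (shear rupture): R_n/Ω = (1/2.0) × 0.6 × 65 × 0.4375 × 21 = 179.2 kips.
Governing: weld metal.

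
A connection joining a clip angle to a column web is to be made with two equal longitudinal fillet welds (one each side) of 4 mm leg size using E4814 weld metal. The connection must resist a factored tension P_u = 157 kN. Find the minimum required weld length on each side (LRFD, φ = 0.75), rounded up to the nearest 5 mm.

E48XX → F_EXX = 480 MPa.
Throat t_e = 0.707 × 4 = 2.828 mm.
φr_n = 0.75 × 0.6 × 480 × 2.828 × 10⁻³ = 0.6108 kN/mm.
L_req = P_u / φr_n = 157 / 0.6108 = 257 mm total.
Per side: 257 / 2 = 128.5 mm.
Round up → use L = 130 mm on each side.

L = 130 mm on each side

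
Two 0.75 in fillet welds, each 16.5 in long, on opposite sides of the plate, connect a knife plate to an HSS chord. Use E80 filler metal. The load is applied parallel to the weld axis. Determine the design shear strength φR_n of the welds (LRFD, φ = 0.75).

E80XX → F_EXX = 80 ksi.
Effective throat t_e = 0.707 × 0.75 = 0.5302 in.
Total length L = 33 in; A_we = 0.5302 × 33 = 17.5 in².
F_nw = 0.6 F_EXX = 0.6 × 80 = 48 ksi.
φR_n = 0.75 × 48 × 17.5 = 629.9 kips.

φR_n ≈ 630 kips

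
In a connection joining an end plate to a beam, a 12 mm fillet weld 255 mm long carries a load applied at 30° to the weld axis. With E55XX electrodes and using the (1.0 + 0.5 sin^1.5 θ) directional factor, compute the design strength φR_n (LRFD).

E55XX → F_EXX = 550 MPa.
t_e = 0.707 × 12 = 8.484 mm; A_we = 8.484 × 255 = 2163 mm².
Directional factor: 1.0 + 0.5 sin^1.5(30°) = 1.177.
F_nw = 0.6 × 550 × 1.177 = 388.3 MPa.
φR_n = 0.75 × 388.3 × 2163 × 10⁻³ = 630.1 kN.

φR_n ≈ 630 kN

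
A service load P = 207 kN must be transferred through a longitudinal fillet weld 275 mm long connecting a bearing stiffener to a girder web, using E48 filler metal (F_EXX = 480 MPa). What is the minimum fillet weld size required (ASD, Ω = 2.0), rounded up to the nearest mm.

w = 8 mm

Total weld length L = 275 mm.
Required throat t_e = P × Ω / (0.6 F_EXX × L) = 207 × 2.0 / (0.6 × 480 × 275 × 10⁻³) = 5.227 mm.
Required leg w = t_e / 0.707 = 7.394 mm → use 8 mm.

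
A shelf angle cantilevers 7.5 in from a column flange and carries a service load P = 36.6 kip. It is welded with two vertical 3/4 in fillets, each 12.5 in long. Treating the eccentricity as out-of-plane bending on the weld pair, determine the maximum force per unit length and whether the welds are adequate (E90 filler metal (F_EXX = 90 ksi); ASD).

f_max ≈ 5.47 kip/in; adequate

L_w = 2 × 12.5 = 25 in; section modulus (unit throat) S = 2 × L²/6 = 52.08 in².
Direct shear f_v = P/L_w = 36.6/25 = 1.464 kip/in.
Moment M = P × e = 36.6 × 7.5 = 274.5 kip·in; bending f_b = M/S = 5.27 kip/in.
f_max = √(f_v² + f_b²) = √(1.464² + 5.27²) = 5.47 kip/in.
r_n/Ω = (1/2.0) × 0.6 × 90 × (0.707 × 0.75) = 14.32 kip/in → adequate.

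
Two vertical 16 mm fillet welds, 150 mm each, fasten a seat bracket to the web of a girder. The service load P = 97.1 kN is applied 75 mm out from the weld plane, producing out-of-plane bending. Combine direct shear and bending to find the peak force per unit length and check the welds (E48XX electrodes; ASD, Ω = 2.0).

E48XX → F_EXX = 480 MPa.
L_w = 2 × 150 = 300 mm; section modulus (unit throat) S = 2 × L²/6 = 7500 mm².
Direct shear f_v = P/L_w = 97.1×10³/300 = 323.7 N/mm.
Moment M = P × e = 97.1×10³ × 75 = 7282500 N·mm; bending f_b = M/S = 971 N/mm.
f_max = √(f_v² + f_b²) = √(323.7² + 971²) = 1024 N/mm.
r_n/Ω = (1/2.0) × 0.6 × 480 × (0.707 × 16) = 1629 N/mm → adequate.

f_max ≈ 1020 N/mm; adequate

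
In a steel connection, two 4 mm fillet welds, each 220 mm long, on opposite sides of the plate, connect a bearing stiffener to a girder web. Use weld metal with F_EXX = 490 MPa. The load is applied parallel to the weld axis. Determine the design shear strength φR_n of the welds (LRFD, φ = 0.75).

Effective throat t_e = 0.707 × 4 = 2.828 mm.
Total length L = 440 mm; A_we = 2.828 × 440 = 1244 mm².
F_nw = 0.6 F_EXX = 0.6 × 490 = 294 MPa.
φR_n = 0.75 × 294 × 1244 × 10⁻³ = 274.4 kN.

φR_n ≈ 274 kN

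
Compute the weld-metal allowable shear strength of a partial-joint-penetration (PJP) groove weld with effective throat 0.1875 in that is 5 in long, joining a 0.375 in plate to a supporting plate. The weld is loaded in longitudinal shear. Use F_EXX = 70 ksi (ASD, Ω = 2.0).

Effective throat (given) t_e = 0.1875 in.
A_we = 0.1875 × 5 = 0.9375 in².
F_nw = 0.6 F_EXX = 42 ksi.
R_n/Ω = (42 × 0.9375) / 2.0 = 19.69 kips.

R_n/Ω ≈ 19.7 kips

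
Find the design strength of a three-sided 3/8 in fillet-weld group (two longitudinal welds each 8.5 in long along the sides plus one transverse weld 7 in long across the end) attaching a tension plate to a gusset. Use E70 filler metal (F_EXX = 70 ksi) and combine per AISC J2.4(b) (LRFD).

t_e = 0.707 × 0.375 = 0.2651 in.
R_nwl = 0.6 × 70 × 0.2651 × 17 = 189.3 kips (longitudinal, 2 welds).
R_nwt = 0.6 × 70 × 0.2651 × 7 = 77.95 kips (transverse, base value).
(i) R_nwl + R_nwt = 267.2 kips; (ii) 0.85 R_nwl + 1.5 R_nwt = 277.8 kips.
R_n = max = 277.8 kips [governs: (ii)]; φR_n = 208.4 kips.

φR_n ≈ 208 kips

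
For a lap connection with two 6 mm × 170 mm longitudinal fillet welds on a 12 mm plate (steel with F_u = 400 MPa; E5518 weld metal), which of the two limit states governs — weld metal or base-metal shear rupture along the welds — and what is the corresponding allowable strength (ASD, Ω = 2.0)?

E55XX → F_EXX = 550 MPa.
t_e = 0.707 × 6 = 4.242 mm; L = 340 mm.
Weld metal: R_n/Ω = (1/2.0) × 0.6 × 550 × 4.242 × 340 × 10⁻³ = 238 kN.
Base metal (shear rupture): R_n/Ω = (1/2.0) × 0.6 × 400 × 12 × 340 × 10⁻³ = 489.6 kN.
Governing: weld metal.

R_n/Ω ≈ 238 kN (weld metal governs)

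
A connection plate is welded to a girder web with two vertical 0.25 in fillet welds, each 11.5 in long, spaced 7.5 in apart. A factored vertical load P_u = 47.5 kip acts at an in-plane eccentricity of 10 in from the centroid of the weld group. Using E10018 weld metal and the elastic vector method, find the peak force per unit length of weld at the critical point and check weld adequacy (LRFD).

f_max ≈ 7 kip/in; adequate

E100XX → F_EXX = 100 ksi.
Total weld length L_w = 23 in. Treat welds as unit-width lines.
Polar moment about centroid: J = 2[d³/12 + d(b/2)²] = 2[11.5³/12 + 11.5×3.75²] = 576.9 in³.
Direct shear f_v = P/L_w = 47.5 / 23 = 2.065 kip/in (vertical).
Torsion M = P·e = 47.5 × 10 = 475 kip·in.
Critical point at (x, y) = (3.75, 5.75) from centroid. f_tx = M·y/J = 4.734 kip/in; f_ty = M·x/J = 3.088 kip/in.
Resultant f_max = √[f_tx² + (f_v + f_ty)²] = √[4.734² + (2.065 + 3.088)²] = 6.997 kip/in.
Capacity per unit length: φr_n = 0.75 × 0.6 × 100 × (0.707 × 0.25) = 7.954 kip/in.
6.997 ≤ 7.954 → adequate.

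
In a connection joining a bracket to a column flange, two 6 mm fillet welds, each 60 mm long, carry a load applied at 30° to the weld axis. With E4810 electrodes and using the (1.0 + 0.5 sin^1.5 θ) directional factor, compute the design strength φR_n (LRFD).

E48XX → F_EXX = 480 MPa.
t_e = 0.707 × 6 = 4.242 mm; A_we = 4.242 × 120 = 509 mm².
Directional factor: 1.0 + 0.5 sin^1.5(30°) = 1.177.
F_nw = 0.6 × 480 × 1.177 = 338.9 MPa.
φR_n = 0.75 × 338.9 × 509 × 10⁻³ = 129.4 kN.

φR_n ≈ 129 kN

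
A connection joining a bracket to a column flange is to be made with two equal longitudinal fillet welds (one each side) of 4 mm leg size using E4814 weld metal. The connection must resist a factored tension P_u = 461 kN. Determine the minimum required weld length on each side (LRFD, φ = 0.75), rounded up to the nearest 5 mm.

L = 380 mm on each side

E48XX → F_EXX = 480 MPa.
Throat t_e = 0.707 × 4 = 2.828 mm.
φr_n = 0.75 × 0.6 × 480 × 2.828 × 10⁻³ = 0.6108 kN/mm.
L_req = P_u / φr_n = 461 / 0.6108 = 754.7 mm total.
Per side: 754.7 / 2 = 377.3 mm.
Round up → use L = 380 mm on each side.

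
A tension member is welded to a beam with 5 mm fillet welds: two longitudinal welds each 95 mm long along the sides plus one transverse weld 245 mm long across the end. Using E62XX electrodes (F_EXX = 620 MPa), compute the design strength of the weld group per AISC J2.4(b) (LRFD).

t_e = 0.707 × 5 = 3.535 mm.
R_nwl = 0.6 × 620 × 3.535 × 190 × 10⁻³ = 249.9 kN (longitudinal, 2 welds).
R_nwt = 0.6 × 620 × 3.535 × 245 × 10⁻³ = 322.2 kN (transverse, base value).
(i) R_nwl + R_nwt = 572 kN; (ii) 0.85 R_nwl + 1.5 R_nwt = 695.6 kN.
R_n = max = 695.6 kN [governs: (ii)]; φR_n = 521.7 kN.

φR_n ≈ 522 kN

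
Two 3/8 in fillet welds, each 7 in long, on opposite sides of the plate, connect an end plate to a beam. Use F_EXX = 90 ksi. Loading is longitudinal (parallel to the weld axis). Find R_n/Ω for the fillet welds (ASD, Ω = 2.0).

Effective throat t_e = 0.707 × 0.375 = 0.2651 in.
Total length L = 14 in; A_we = 0.2651 × 14 = 3.712 in².
F_nw = 0.6 F_EXX = 0.6 × 90 = 54 ksi.
R_n = 54 × 3.712 = 200.4 kips; R_n/Ω = 200.4/2.0 = 100.2 kips.

R_n/Ω ≈ 100 kips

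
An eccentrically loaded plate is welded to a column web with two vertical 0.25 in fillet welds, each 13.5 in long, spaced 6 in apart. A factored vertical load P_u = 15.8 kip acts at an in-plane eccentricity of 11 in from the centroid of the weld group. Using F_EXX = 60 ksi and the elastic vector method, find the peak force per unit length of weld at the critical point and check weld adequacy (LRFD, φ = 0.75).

f_max ≈ 2.27 kip/in; adequate

Total weld length L_w = 27 in. Treat welds as unit-width lines.
Polar moment about centroid: J = 2[d³/12 + d(b/2)²] = 2[13.5³/12 + 13.5×3²] = 653.1 in³.
Direct shear f_v = P/L_w = 15.8 / 27 = 0.5852 kip/in (vertical).
Torsion M = P·e = 15.8 × 11 = 173.8 kip·in.
Critical point at (x, y) = (3, 6.75) from centroid. f_tx = M·y/J = 1.796 kip/in; f_ty = M·x/J = 0.7984 kip/in.
Resultant f_max = √[f_tx² + (f_v + f_ty)²] = √[1.796² + (0.5852 + 0.7984)²] = 2.267 kip/in.
Capacity per unit length: φr_n = 0.75 × 0.6 × 60 × (0.707 × 0.25) = 4.772 kip/in.
2.267 ≤ 4.772 → adequate.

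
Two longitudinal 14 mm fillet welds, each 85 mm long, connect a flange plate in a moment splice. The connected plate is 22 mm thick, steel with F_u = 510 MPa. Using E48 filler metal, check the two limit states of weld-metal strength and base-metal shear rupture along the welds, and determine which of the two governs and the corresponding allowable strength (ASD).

R_n/Ω ≈ 242 kN (weld metal governs)

E48XX → F_EXX = 480 MPa.
t_e = 0.707 × 14 = 9.898 mm; L = 170 mm.
Weld metal: R_n/Ω = (1/2.0) × 0.6 × 480 × 9.898 × 170 × 10⁻³ = 242.3 kN.
Base metal (shear rupture): R_n/Ω = (1/2.0) × 0.6 × 510 × 22 × 170 × 10⁻³ = 572.2 kN.
Governing: weld metal.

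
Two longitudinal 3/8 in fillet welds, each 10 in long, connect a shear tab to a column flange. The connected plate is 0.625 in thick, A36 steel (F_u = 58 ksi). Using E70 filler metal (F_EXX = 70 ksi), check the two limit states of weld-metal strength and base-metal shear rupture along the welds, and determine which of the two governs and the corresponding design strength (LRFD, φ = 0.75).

t_e = 0.707 × 0.375 = 0.2651 in; L = 20 in.
Weld metal: φR_n = 0.75 × 0.6 × 70 × 0.2651 × 20 = 167 kip.
Base metal (shear rupture): φR_n = 0.75 × 0.6 × 58 × 0.625 × 20 = 326.2 kip.
Governing: weld metal.

φR_n ≈ 167 kip (weld metal governs)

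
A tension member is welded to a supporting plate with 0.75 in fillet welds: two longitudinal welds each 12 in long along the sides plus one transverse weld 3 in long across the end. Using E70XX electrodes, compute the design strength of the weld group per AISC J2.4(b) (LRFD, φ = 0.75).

φR_n ≈ 451 kips

E70XX → F_EXX = 70 ksi.
t_e = 0.707 × 0.75 = 0.5302 in.
R_nwl = 0.6 × 70 × 0.5302 × 24 = 534.5 kips (longitudinal, 2 welds).
R_nwt = 0.6 × 70 × 0.5302 × 3 = 66.81 kips (transverse, base value).
(i) R_nwl + R_nwt = 601.3 kips; (ii) 0.85 R_nwl + 1.5 R_nwt = 554.5 kips.
R_n = max = 601.3 kips [governs: (i)]; φR_n = 451 kips.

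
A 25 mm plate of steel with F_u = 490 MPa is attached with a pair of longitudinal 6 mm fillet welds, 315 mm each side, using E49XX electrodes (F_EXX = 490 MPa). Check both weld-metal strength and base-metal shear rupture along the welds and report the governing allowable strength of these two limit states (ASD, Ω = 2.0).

R_n/Ω ≈ 393 kN (weld metal governs)

t_e = 0.707 × 6 = 4.242 mm; L = 630 mm.
Weld metal: R_n/Ω = (1/2.0) × 0.6 × 490 × 4.242 × 630 × 10⁻³ = 392.9 kN.
Base metal (shear rupture): R_n/Ω = (1/2.0) × 0.6 × 490 × 25 × 630 × 10⁻³ = 2315 kN.
Governing: weld metal.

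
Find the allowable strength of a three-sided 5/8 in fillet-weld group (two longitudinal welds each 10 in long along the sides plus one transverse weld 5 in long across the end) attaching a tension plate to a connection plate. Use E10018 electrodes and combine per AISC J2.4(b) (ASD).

E100XX → F_EXX = 100 ksi.
t_e = 0.707 × 0.625 = 0.4419 in.
R_nwl = 0.6 × 100 × 0.4419 × 20 = 530.2 kip (longitudinal, 2 welds).
R_nwt = 0.6 × 100 × 0.4419 × 5 = 132.6 kip (transverse, base value).
(i) R_nwl + R_nwt = 662.8 kip; (ii) 0.85 R_nwl + 1.5 R_nwt = 649.6 kip.
R_n = max = 662.8 kip [governs: (i)]; R_n/Ω = 331.4 kip.

R_n/Ω ≈ 331 kip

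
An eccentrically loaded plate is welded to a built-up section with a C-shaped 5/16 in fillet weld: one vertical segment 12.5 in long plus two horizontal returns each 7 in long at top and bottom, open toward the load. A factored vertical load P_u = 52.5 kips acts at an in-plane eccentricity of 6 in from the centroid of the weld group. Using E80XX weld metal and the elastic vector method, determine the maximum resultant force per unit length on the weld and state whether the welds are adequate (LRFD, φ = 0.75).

f_max ≈ 4.54 kip/in; adequate

E80XX → F_EXX = 80 ksi.
Total weld length L_w = 26.5 in. Treat welds as unit-width lines.
Centroid: x̄ = 2×7×3.5 / 26.5 = 1.849 in from the vertical weld.
Polar moment about centroid: J = I_x + I_y = [12.5³/12 + 2×7×6.25²] + [12.5×1.849² + 2(7³/12 + 7×1.651²)] = 847.7 in³.
Direct shear f_v = P/L_w = 52.5 / 26.5 = 1.981 kip/in (vertical).
Torsion M = P·e = 52.5 × 6 = 315 kip·in.
Critical point at (x, y) = (5.151, 6.25) from centroid. f_tx = M·y/J = 2.322 kip/in; f_ty = M·x/J = 1.914 kip/in.
Resultant f_max = √[f_tx² + (f_v + f_ty)²] = √[2.322² + (1.981 + 1.914)²] = 4.535 kip/in.
Capacity per unit length: φr_n = 0.75 × 0.6 × 80 × (0.707 × 0.3125) = 7.954 kip/in.
4.535 ≤ 7.954 → adequate.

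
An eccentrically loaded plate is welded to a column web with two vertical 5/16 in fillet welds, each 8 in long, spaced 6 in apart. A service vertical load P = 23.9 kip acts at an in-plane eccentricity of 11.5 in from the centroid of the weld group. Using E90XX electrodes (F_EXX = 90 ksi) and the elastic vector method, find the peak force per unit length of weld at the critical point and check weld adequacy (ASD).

f_max ≈ 6.99 kip/in; NOT adequate

Total weld length L_w = 16 in. Treat welds as unit-width lines.
Polar moment about centroid: J = 2[d³/12 + d(b/2)²] = 2[8³/12 + 8×3²] = 229.3 in³.
Direct shear f_v = P/L_w = 23.9 / 16 = 1.494 kip/in (vertical).
Torsion M = P·e = 23.9 × 11.5 = 274.85 kip·in.
Critical point at (x, y) = (3, 4) from centroid. f_tx = M·y/J = 4.794 kip/in; f_ty = M·x/J = 3.595 kip/in.
Resultant f_max = √[f_tx² + (f_v + f_ty)²] = √[4.794² + (1.494 + 3.595)²] = 6.992 kip/in.
Capacity per unit length: r_n/Ω = (1/2.0) × 0.6 × 90 × (0.707 × 0.3125) = 5.965 kip/in.
6.992 > 5.965 → NOT adequate.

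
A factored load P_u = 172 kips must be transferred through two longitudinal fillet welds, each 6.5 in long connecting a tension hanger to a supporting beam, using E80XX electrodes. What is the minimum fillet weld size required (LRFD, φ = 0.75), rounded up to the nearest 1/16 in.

E80XX → F_EXX = 80 ksi.
Total weld length L = 13 in.
Required throat t_e = P_u / (φ × 0.6 F_EXX × L) = 172 / (0.75 × 0.6 × 80 × 13) = 0.3675 in.
Required leg w = t_e / 0.707 = 0.5198 in → use 9/16 in.

w = 9/16 in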